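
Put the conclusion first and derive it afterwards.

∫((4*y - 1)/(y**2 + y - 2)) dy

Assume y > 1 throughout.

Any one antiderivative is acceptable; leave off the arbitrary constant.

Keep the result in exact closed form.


The answer is log(y - 1) + 3*log(y + 2).
Step 1. Decompose ∫((4*y - 1)/(y**2 + y - 2)) dy by partial fractions, (4*y - 1)/(y**2 + y - 2) = 3/(y + 2) + 1/(y - 1): now ∫(1/(y - 1)) dy + ∫(3/(y + 2)) dy.
Step 2. Evaluate the standard form [assuming y > 1]: now log(y - 1) + ∫(3/(y + 2)) dy.
Step 3. Evaluate the standard form [assuming y > -2]: now log(y - 1) + 3*log(y + 2).
Answer: log(y - 1) + 3*log(y + 2).


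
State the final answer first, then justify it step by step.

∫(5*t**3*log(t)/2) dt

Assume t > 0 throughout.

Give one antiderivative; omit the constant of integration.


The answer is 5*t**4*log(t)/8 - 5*t**4/32.
Step 1. Integrate ∫(5*t**3*log(t)/2) dt by parts with u = log(t), dv = (5*t**3/2) dt, so v = 5*t**4/8 [assuming t > 0]: now 5*t**4*log(t)/8 + ∫(-5*t**3/8) dt.
Step 2. Evaluate the standard form: now 5*t**4*log(t)/8 - 5*t**4/32.
Answer: 5*t**4*log(t)/8 - 5*t**4/32.


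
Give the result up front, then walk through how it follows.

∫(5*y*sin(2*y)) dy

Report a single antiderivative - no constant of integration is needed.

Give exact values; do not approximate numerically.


The answer is -5*y*cos(2*y)/2 + 5*sin(2*y)/4.
Step 1. Integrate ∫(5*y*sin(2*y)) dy by parts with u = y, dv = (5*sin(2*y)) dy, so v = -5*cos(2*y)/2: now -5*y*cos(2*y)/2 + ∫(5*cos(2*y)/2) dy.
Step 2. Evaluate the standard form: now -5*y*cos(2*y)/2 + 5*sin(2*y)/4.
Answer: -5*y*cos(2*y)/2 + 5*sin(2*y)/4.


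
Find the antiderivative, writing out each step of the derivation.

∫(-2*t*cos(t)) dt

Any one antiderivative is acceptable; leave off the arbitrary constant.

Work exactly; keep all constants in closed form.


Step 1. Integrate ∫(-2*t*cos(t)) dt by parts with u = t, dv = (-2*cos(t)) dt, so v = -2*sin(t): now -2*t*sin(t) + ∫(2*sin(t)) dt.
Step 2. Evaluate the standard form: now -2*t*sin(t) - 2*cos(t).
Answer: -2*t*sin(t) - 2*cos(t).


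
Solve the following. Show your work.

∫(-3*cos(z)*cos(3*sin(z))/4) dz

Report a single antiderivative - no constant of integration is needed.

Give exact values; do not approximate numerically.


Step 1. Substitute u = sin(z), turning ∫(-3*cos(z)*cos(3*sin(z))/4) dz into ∫(-3*cos(3*u)/4) du: now ∫(-3*cos(3*u)/4) du.
Step 2. Evaluate the standard form: now -sin(3*u)/4.
Step 3. Substitute back u = sin(z): now -sin(3*sin(z))/4.
Answer: -sin(3*sin(z))/4.


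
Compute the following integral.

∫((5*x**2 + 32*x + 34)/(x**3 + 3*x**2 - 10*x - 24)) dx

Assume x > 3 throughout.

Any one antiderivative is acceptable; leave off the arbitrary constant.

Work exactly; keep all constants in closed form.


Answer: 5*log(x - 3) + log(x + 2) - log(x + 4).


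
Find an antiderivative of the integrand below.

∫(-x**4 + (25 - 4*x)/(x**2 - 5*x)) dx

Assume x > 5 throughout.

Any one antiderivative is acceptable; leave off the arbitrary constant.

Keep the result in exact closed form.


Answer: -x**5/5 - 5*log(x) + log(x - 5).


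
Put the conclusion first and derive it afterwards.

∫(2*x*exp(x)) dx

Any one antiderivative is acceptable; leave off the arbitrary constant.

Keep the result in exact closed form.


The answer is 2*x*exp(x) - 2*exp(x).
Step 1. Integrate ∫(2*x*exp(x)) dx by parts with u = x, dv = (2*exp(x)) dx, so v = 2*exp(x): now 2*x*exp(x) + ∫(-2*exp(x)) dx.
Step 2. Evaluate the standard form: now 2*x*exp(x) - 2*exp(x).
Answer: 2*x*exp(x) - 2*exp(x).


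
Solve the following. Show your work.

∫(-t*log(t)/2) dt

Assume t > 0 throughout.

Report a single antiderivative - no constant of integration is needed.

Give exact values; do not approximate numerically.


Step 1. Integrate ∫(-t*log(t)/2) dt by parts with u = log(t), dv = (-t/2) dt, so v = -t**2/4 [assuming t > 0]: now -t**2*log(t)/4 + ∫(t/4) dt.
Step 2. Evaluate the standard form: now -t**2*log(t)/4 + t**2/8.
Answer: -t**2*log(t)/4 + t**2/8.


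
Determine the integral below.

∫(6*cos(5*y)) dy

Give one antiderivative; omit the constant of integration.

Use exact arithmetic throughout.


Answer: 6*sin(5*y)/5.


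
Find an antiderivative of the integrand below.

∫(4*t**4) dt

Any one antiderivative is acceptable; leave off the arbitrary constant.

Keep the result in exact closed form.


Answer: 4*t**5/5.


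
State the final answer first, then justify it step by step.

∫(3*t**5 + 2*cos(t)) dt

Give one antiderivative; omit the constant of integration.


The answer is t**6/2 + 2*sin(t).
Step 1. Rewrite: now ∫(3*t**5) dt + ∫(2*cos(t)) dt.
Step 2. Evaluate the standard form: now 2*sin(t) + ∫(3*t**5) dt.
Step 3. Evaluate the standard form: now t**6/2 + 2*sin(t).
Answer: t**6/2 + 2*sin(t).


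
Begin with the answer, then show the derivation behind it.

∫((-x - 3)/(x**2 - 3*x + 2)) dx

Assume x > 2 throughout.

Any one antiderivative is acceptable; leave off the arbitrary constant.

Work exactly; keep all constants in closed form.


The answer is -5*log(x - 2) + 4*log(x - 1).
Step 1. Decompose ∫((-x - 3)/(x**2 - 3*x + 2)) dx by partial fractions, (-x - 3)/(x**2 - 3*x + 2) = 4/(x - 1) - 5/(x - 2): now ∫(-5/(x - 2)) dx + ∫(4/(x - 1)) dx.
Step 2. Evaluate the standard form [assuming x > 2]: now -5*log(x - 2) + ∫(4/(x - 1)) dx.
Step 3. Evaluate the standard form [assuming x > 1]: now -5*log(x - 2) + 4*log(x - 1).
Answer: -5*log(x - 2) + 4*log(x - 1).


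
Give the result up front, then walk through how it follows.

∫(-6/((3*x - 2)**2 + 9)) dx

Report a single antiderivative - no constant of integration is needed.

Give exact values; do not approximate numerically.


The answer is -2*atan(x - 2/3)/3.
Step 1. Substitute u = 3*x - 2, turning ∫(-6/((3*x - 2)**2 + 9)) dx into ∫(-2/(u**2 + 9)) du: now ∫(-2/(u**2 + 9)) du.
Step 2. Evaluate the standard form: now -2*atan(u/3)/3.
Step 3. Substitute back u = 3*x - 2: now -2*atan(x - 2/3)/3.
Answer: -2*atan(x - 2/3)/3.


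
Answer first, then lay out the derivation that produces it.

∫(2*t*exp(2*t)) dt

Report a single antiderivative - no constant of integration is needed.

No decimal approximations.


The answer is t*exp(2*t) - exp(2*t)/2.
Step 1. Integrate ∫(2*t*exp(2*t)) dt by parts with u = t, dv = (2*exp(2*t)) dt, so v = exp(2*t): now t*exp(2*t) + ∫(-exp(2*t)) dt.
Step 2. Evaluate the standard form: now t*exp(2*t) - exp(2*t)/2.
Answer: t*exp(2*t) - exp(2*t)/2.


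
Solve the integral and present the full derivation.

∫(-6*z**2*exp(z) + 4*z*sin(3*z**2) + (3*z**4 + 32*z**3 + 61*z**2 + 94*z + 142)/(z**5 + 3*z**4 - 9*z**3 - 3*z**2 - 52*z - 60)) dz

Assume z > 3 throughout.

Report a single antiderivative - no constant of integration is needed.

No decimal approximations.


Step 1. Rewrite: now ∫(4*z*sin(3*z**2)) dz + ∫(-6*z**2*exp(z)) dz + ∫((3*z**4 + 32*z**3 + 61*z**2 + 94*z + 142)/(z**5 + 3*z**4 - 9*z**3 - 3*z**2 - 52*z - 60)) dz.
Step 2. Integrate ∫(-6*z**2*exp(z)) dz by parts with u = z**2, dv = (-6*exp(z)) dz, so v = -6*exp(z): now -6*z**2*exp(z) + ∫(12*z*exp(z)) dz + ∫(4*z*sin(3*z**2)) dz + ∫((3*z**4 + 32*z**3 + 61*z**2 + 94*z + 142)/(z**5 + 3*z**4 - 9*z**3 - 3*z**2 - 52*z - 60)) dz.
Step 3. Integrate ∫(12*z*exp(z)) dz by parts with u = z, dv = (12*exp(z)) dz, so v = 12*exp(z): now -6*z**2*exp(z) + 12*z*exp(z) + ∫(4*z*sin(3*z**2)) dz + ∫((3*z**4 + 32*z**3 + 61*z**2 + 94*z + 142)/(z**5 + 3*z**4 - 9*z**3 - 3*z**2 - 52*z - 60)) dz + ∫(-12*exp(z)) dz.
Step 4. Evaluate the standard form: now -6*z**2*exp(z) + 12*z*exp(z) - 12*exp(z) + ∫(4*z*sin(3*z**2)) dz + ∫((3*z**4 + 32*z**3 + 61*z**2 + 94*z + 142)/(z**5 + 3*z**4 - 9*z**3 - 3*z**2 - 52*z - 60)) dz.
Step 5. Decompose ∫((3*z**4 + 32*z**3 + 61*z**2 + 94*z + 142)/(z**5 + 3*z**4 - 9*z**3 - 3*z**2 - 52*z - 60)) dz by partial fractions, (3*z**4 + 32*z**3 + 61*z**2 + 94*z + 142)/(z**5 + 3*z**4 - 9*z**3 - 3*z**2 - 52*z - 60) = 2/(z**2 + 4) - 1/(z + 5) - 1/(z + 1) + 5/(z - 3): now -6*z**2*exp(z) + 12*z*exp(z) - 12*exp(z) + ∫(4*z*sin(3*z**2)) dz + ∫(5/(z - 3)) dz + ∫(-1/(z + 1)) dz + ∫(-1/(z + 5)) dz + ∫(2/(z**2 + 4)) dz.
Step 6. Evaluate the standard form [assuming z > 3]: now -6*z**2*exp(z) + 12*z*exp(z) - 12*exp(z) + 5*log(z - 3) + ∫(4*z*sin(3*z**2)) dz + ∫(-1/(z + 1)) dz + ∫(-1/(z + 5)) dz + ∫(2/(z**2 + 4)) dz.
Step 7. Evaluate the standard form [assuming z > -1]: now -6*z**2*exp(z) + 12*z*exp(z) - 12*exp(z) + 5*log(z - 3) - log(z + 1) + ∫(4*z*sin(3*z**2)) dz + ∫(-1/(z + 5)) dz + ∫(2/(z**2 + 4)) dz.
Step 8. Evaluate the standard form [assuming z > -5]: now -6*z**2*exp(z) + 12*z*exp(z) - 12*exp(z) + 5*log(z - 3) - log(z + 1) - log(z + 5) + ∫(4*z*sin(3*z**2)) dz + ∫(2/(z**2 + 4)) dz.
Step 9. Evaluate the standard form: now -6*z**2*exp(z) + 12*z*exp(z) - 12*exp(z) + 5*log(z - 3) - log(z + 1) - log(z + 5) + atan(z/2) + ∫(4*z*sin(3*z**2)) dz.
Step 10. Substitute u = z**2, turning ∫(4*z*sin(3*z**2)) dz into ∫(2*sin(3*u)) du: now -6*z**2*exp(z) + 12*z*exp(z) - 12*exp(z) + 5*log(z - 3) - log(z + 1) - log(z + 5) + atan(z/2) + ∫(2*sin(3*u)) du.
Step 11. Evaluate the standard form: now -6*z**2*exp(z) + 12*z*exp(z) - 12*exp(z) + 5*log(z - 3) - log(z + 1) - log(z + 5) - 2*cos(3*u)/3 + atan(z/2).
Step 12. Substitute back u = z**2: now -6*z**2*exp(z) + 12*z*exp(z) - 12*exp(z) + 5*log(z - 3) - log(z + 1) - log(z + 5) - 2*cos(3*z**2)/3 + atan(z/2).
Answer: -6*z**2*exp(z) + 12*z*exp(z) - 12*exp(z) + 5*log(z - 3) - log(z + 1) - log(z + 5) - 2*cos(3*z**2)/3 + atan(z/2).


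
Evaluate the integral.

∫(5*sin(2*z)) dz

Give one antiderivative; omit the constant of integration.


Answer: -5*cos(2*z)/2.


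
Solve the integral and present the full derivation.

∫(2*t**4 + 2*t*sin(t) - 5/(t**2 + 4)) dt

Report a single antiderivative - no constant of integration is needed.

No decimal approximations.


Step 1. Rewrite: now ∫(2*t**4) dt + ∫(2*t*sin(t)) dt + ∫(-5/(t**2 + 4)) dt.
Step 2. Evaluate the standard form: now 2*t**5/5 + ∫(2*t*sin(t)) dt + ∫(-5/(t**2 + 4)) dt.
Step 3. Integrate ∫(2*t*sin(t)) dt by parts with u = t, dv = (2*sin(t)) dt, so v = -2*cos(t): now 2*t**5/5 - 2*t*cos(t) + ∫(-5/(t**2 + 4)) dt + ∫(2*cos(t)) dt.
Step 4. Evaluate the standard form: now 2*t**5/5 - 2*t*cos(t) + 2*sin(t) + ∫(-5/(t**2 + 4)) dt.
Step 5. Evaluate the standard form: now 2*t**5/5 - 2*t*cos(t) + 2*sin(t) - 5*atan(t/2)/2.
Answer: 2*t**5/5 - 2*t*cos(t) + 2*sin(t) - 5*atan(t/2)/2.


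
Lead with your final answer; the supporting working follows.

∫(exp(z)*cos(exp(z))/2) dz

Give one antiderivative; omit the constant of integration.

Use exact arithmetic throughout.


The answer is sin(exp(z))/2.
Step 1. Substitute u = exp(z), turning ∫(exp(z)*cos(exp(z))/2) dz into ∫(cos(u)/2) du: now ∫(cos(u)/2) du.
Step 2. Evaluate the standard form: now sin(u)/2.
Step 3. Substitute back u = exp(z): now sin(exp(z))/2.
Answer: sin(exp(z))/2.


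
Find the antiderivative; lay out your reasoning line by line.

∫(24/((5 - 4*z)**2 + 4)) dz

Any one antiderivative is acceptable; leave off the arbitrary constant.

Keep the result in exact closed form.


Step 1. Substitute u = 5 - 4*z, turning ∫(24/((5 - 4*z)**2 + 4)) dz into ∫(-6/(u**2 + 4)) du: now ∫(-6/(u**2 + 4)) du.
Step 2. Evaluate the standard form: now -3*atan(u/2).
Step 3. Substitute back u = 5 - 4*z: now 3*atan(2*z - 5/2).
Answer: 3*atan(2*z - 5/2).


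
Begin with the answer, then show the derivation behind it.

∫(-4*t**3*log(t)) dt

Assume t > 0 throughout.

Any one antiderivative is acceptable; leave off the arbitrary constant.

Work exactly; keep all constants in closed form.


The answer is -t**4*log(t) + t**4/4.
Step 1. Integrate ∫(-4*t**3*log(t)) dt by parts with u = log(t), dv = (-4*t**3) dt, so v = -t**4 [assuming t > 0]: now -t**4*log(t) + ∫(t**3) dt.
Step 2. Evaluate the standard form: now -t**4*log(t) + t**4/4.
Answer: -t**4*log(t) + t**4/4.


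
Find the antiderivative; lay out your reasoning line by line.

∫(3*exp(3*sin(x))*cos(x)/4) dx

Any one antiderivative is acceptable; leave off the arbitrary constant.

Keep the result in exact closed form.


Step 1. Substitute u = sin(x), turning ∫(3*exp(3*sin(x))*cos(x)/4) dx into ∫(3*exp(3*u)/4) du: now ∫(3*exp(3*u)/4) du.
Step 2. Evaluate the standard form: now exp(3*u)/4.
Step 3. Substitute back u = sin(x): now exp(3*sin(x))/4.
Answer: exp(3*sin(x))/4.


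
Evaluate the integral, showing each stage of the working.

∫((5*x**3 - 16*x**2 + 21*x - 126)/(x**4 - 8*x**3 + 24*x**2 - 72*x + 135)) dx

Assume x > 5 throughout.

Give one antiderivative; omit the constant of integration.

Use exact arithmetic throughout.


Step 1. Decompose ∫((5*x**3 - 16*x**2 + 21*x - 126)/(x**4 - 8*x**3 + 24*x**2 - 72*x + 135)) dx by partial fractions, (5*x**3 - 16*x**2 + 21*x - 126)/(x**4 - 8*x**3 + 24*x**2 - 72*x + 135) = 3/(x**2 + 9) + 2/(x - 3) + 3/(x - 5): now ∫(3/(x - 5)) dx + ∫(2/(x - 3)) dx + ∫(3/(x**2 + 9)) dx.
Step 2. Evaluate the standard form [assuming x > 5]: now 3*log(x - 5) + ∫(2/(x - 3)) dx + ∫(3/(x**2 + 9)) dx.
Step 3. Evaluate the standard form [assuming x > 3]: now 3*log(x - 5) + 2*log(x - 3) + ∫(3/(x**2 + 9)) dx.
Step 4. Evaluate the standard form: now 3*log(x - 5) + 2*log(x - 3) + atan(x/3).
Answer: 3*log(x - 5) + 2*log(x - 3) + atan(x/3).


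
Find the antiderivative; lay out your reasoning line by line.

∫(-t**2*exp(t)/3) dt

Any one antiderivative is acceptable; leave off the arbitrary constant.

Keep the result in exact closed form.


Step 1. Integrate ∫(-t**2*exp(t)/3) dt by parts with u = t**2, dv = (-exp(t)/3) dt, so v = -exp(t)/3: now -t**2*exp(t)/3 + ∫(2*t*exp(t)/3) dt.
Step 2. Integrate ∫(2*t*exp(t)/3) dt by parts with u = t, dv = (2*exp(t)/3) dt, so v = 2*exp(t)/3: now -t**2*exp(t)/3 + 2*t*exp(t)/3 + ∫(-2*exp(t)/3) dt.
Step 3. Evaluate the standard form: now -t**2*exp(t)/3 + 2*t*exp(t)/3 - 2*exp(t)/3.
Answer: -t**2*exp(t)/3 + 2*t*exp(t)/3 - 2*exp(t)/3.


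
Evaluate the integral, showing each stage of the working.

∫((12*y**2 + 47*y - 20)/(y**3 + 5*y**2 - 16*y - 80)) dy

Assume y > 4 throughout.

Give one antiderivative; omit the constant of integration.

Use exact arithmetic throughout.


Step 1. Decompose ∫((12*y**2 + 47*y - 20)/(y**3 + 5*y**2 - 16*y - 80)) dy by partial fractions, (12*y**2 + 47*y - 20)/(y**3 + 5*y**2 - 16*y - 80) = 5/(y + 5) + 2/(y + 4) + 5/(y - 4): now ∫(5/(y - 4)) dy + ∫(2/(y + 4)) dy + ∫(5/(y + 5)) dy.
Step 2. Evaluate the standard form [assuming y > -4]: now 2*log(y + 4) + ∫(5/(y - 4)) dy + ∫(5/(y + 5)) dy.
Step 3. Evaluate the standard form [assuming y > -5]: now 2*log(y + 4) + 5*log(y + 5) + ∫(5/(y - 4)) dy.
Step 4. Evaluate the standard form [assuming y > 4]: now 5*log(y - 4) + 2*log(y + 4) + 5*log(y + 5).
Answer: 5*log(y - 4) + 2*log(y + 4) + 5*log(y + 5).


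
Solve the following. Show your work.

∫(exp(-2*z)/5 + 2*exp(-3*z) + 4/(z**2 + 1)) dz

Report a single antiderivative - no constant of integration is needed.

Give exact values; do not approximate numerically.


Step 1. Rewrite: now ∫(4/(z**2 + 1)) dz + ∫(2*exp(-3*z)) dz + ∫(exp(-2*z)/5) dz.
Step 2. Evaluate the standard form: now ∫(4/(z**2 + 1)) dz + ∫(exp(-2*z)/5) dz - 2*exp(-3*z)/3.
Step 3. Evaluate the standard form: now 4*atan(z) + ∫(exp(-2*z)/5) dz - 2*exp(-3*z)/3.
Step 4. Evaluate the standard form: now 4*atan(z) - exp(-2*z)/10 - 2*exp(-3*z)/3.
Answer: 4*atan(z) - exp(-2*z)/10 - 2*exp(-3*z)/3.


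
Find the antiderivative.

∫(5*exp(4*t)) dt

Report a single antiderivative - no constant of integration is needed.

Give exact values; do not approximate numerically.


Answer: 5*exp(4*t)/4.


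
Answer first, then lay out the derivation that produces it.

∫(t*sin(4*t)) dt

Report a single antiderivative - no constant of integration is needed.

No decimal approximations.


The answer is -t*cos(4*t)/4 + sin(4*t)/16.
Step 1. Integrate ∫(t*sin(4*t)) dt by parts with u = t, dv = (sin(4*t)) dt, so v = -cos(4*t)/4: now -t*cos(4*t)/4 + ∫(cos(4*t)/4) dt.
Step 2. Evaluate the standard form: now -t*cos(4*t)/4 + sin(4*t)/16.
Answer: -t*cos(4*t)/4 + sin(4*t)/16.


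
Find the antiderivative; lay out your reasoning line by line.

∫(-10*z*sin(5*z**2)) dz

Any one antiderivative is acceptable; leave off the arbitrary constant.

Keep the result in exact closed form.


Step 1. Substitute u = z**2, turning ∫(-10*z*sin(5*z**2)) dz into ∫(-5*sin(5*u)) du: now ∫(-5*sin(5*u)) du.
Step 2. Evaluate the standard form: now cos(5*u).
Step 3. Substitute back u = z**2: now cos(5*z**2).
Answer: cos(5*z**2).


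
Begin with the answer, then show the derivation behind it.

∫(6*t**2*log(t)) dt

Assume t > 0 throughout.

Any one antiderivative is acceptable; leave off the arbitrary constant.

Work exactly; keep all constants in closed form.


The answer is 2*t**3*log(t) - 2*t**3/3.
Step 1. Integrate ∫(6*t**2*log(t)) dt by parts with u = log(t), dv = (6*t**2) dt, so v = 2*t**3 [assuming t > 0]: now 2*t**3*log(t) + ∫(-2*t**2) dt.
Step 2. Evaluate the standard form: now 2*t**3*log(t) - 2*t**3/3.
Answer: 2*t**3*log(t) - 2*t**3/3.


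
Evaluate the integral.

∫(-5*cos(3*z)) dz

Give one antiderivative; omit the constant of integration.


Answer: -5*sin(3*z)/3.


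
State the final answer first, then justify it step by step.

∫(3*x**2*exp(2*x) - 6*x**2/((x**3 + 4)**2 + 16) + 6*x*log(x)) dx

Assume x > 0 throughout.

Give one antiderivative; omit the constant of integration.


The answer is 3*x**2*exp(2*x)/2 + 3*x**2*log(x) - 3*x**2/2 - 3*x*exp(2*x)/2 + 3*exp(2*x)/4 - atan(x**3/4 + 1)/2.
Step 1. Rewrite: now ∫(6*x*log(x)) dx + ∫(-6*x**2/((x**3 + 4)**2 + 16)) dx + ∫(3*x**2*exp(2*x)) dx.
Step 2. Integrate ∫(3*x**2*exp(2*x)) dx by parts with u = x**2, dv = (3*exp(2*x)) dx, so v = 3*exp(2*x)/2: now 3*x**2*exp(2*x)/2 + ∫(-3*x*exp(2*x)) dx + ∫(6*x*log(x)) dx + ∫(-6*x**2/((x**3 + 4)**2 + 16)) dx.
Step 3. Integrate ∫(-3*x*exp(2*x)) dx by parts with u = x, dv = (-3*exp(2*x)) dx, so v = -3*exp(2*x)/2: now 3*x**2*exp(2*x)/2 - 3*x*exp(2*x)/2 + ∫(6*x*log(x)) dx + ∫(-6*x**2/((x**3 + 4)**2 + 16)) dx + ∫(3*exp(2*x)/2) dx.
Step 4. Evaluate the standard form: now 3*x**2*exp(2*x)/2 - 3*x*exp(2*x)/2 + 3*exp(2*x)/4 + ∫(6*x*log(x)) dx + ∫(-6*x**2/((x**3 + 4)**2 + 16)) dx.
Step 5. Substitute u = x**3 + 4, turning ∫(-6*x**2/((x**3 + 4)**2 + 16)) dx into ∫(-2/(u**2 + 16)) du: now 3*x**2*exp(2*x)/2 - 3*x*exp(2*x)/2 + 3*exp(2*x)/4 + ∫(6*x*log(x)) dx + ∫(-2/(u**2 + 16)) du.
Step 6. Evaluate the standard form: now 3*x**2*exp(2*x)/2 - 3*x*exp(2*x)/2 + 3*exp(2*x)/4 - atan(u/4)/2 + ∫(6*x*log(x)) dx.
Step 7. Substitute back u = x**3 + 4: now 3*x**2*exp(2*x)/2 - 3*x*exp(2*x)/2 + 3*exp(2*x)/4 - atan(x**3/4 + 1)/2 + ∫(6*x*log(x)) dx.
Step 8. Integrate ∫(6*x*log(x)) dx by parts with u = log(x), dv = (6*x) dx, so v = 3*x**2 [assuming x > 0]: now 3*x**2*exp(2*x)/2 + 3*x**2*log(x) - 3*x*exp(2*x)/2 + 3*exp(2*x)/4 - atan(x**3/4 + 1)/2 + ∫(-3*x) dx.
Step 9. Evaluate the standard form: now 3*x**2*exp(2*x)/2 + 3*x**2*log(x) - 3*x**2/2 - 3*x*exp(2*x)/2 + 3*exp(2*x)/4 - atan(x**3/4 + 1)/2.
Answer: 3*x**2*exp(2*x)/2 + 3*x**2*log(x) - 3*x**2/2 - 3*x*exp(2*x)/2 + 3*exp(2*x)/4 - atan(x**3/4 + 1)/2.


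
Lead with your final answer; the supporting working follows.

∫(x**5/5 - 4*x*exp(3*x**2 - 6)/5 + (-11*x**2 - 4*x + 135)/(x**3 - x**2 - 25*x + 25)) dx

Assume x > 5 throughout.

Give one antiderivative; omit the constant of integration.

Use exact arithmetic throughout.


The answer is x**6/30 - 2*exp(3*x**2 - 6)/15 - 4*log(x - 5) - 5*log(x - 1) - 2*log(x + 5).
Step 1. Rewrite: now ∫(x**5/5) dx + ∫(-4*x*exp(3*x**2 - 6)/5) dx + ∫((-11*x**2 - 4*x + 135)/(x**3 - x**2 - 25*x + 25)) dx.
Step 2. Substitute u = x**2 - 2, turning ∫(-4*x*exp(3*x**2 - 6)/5) dx into ∫(-2*exp(3*u)/5) du: now ∫(x**5/5) dx + ∫((-11*x**2 - 4*x + 135)/(x**3 - x**2 - 25*x + 25)) dx + ∫(-2*exp(3*u)/5) du.
Step 3. Evaluate the standard form: now -2*exp(3*u)/15 + ∫(x**5/5) dx + ∫((-11*x**2 - 4*x + 135)/(x**3 - x**2 - 25*x + 25)) dx.
Step 4. Substitute back u = x**2 - 2: now -2*exp(3*x**2 - 6)/15 + ∫(x**5/5) dx + ∫((-11*x**2 - 4*x + 135)/(x**3 - x**2 - 25*x + 25)) dx.
Step 5. Decompose ∫((-11*x**2 - 4*x + 135)/(x**3 - x**2 - 25*x + 25)) dx by partial fractions, (-11*x**2 - 4*x + 135)/(x**3 - x**2 - 25*x + 25) = -2/(x + 5) - 5/(x - 1) - 4/(x - 5): now -2*exp(3*x**2 - 6)/15 + ∫(x**5/5) dx + ∫(-4/(x - 5)) dx + ∫(-5/(x - 1)) dx + ∫(-2/(x + 5)) dx.
Step 6. Evaluate the standard form [assuming x > 1]: now -2*exp(3*x**2 - 6)/15 - 5*log(x - 1) + ∫(x**5/5) dx + ∫(-4/(x - 5)) dx + ∫(-2/(x + 5)) dx.
Step 7. Evaluate the standard form [assuming x > -5]: now -2*exp(3*x**2 - 6)/15 - 5*log(x - 1) - 2*log(x + 5) + ∫(x**5/5) dx + ∫(-4/(x - 5)) dx.
Step 8. Evaluate the standard form [assuming x > 5]: now -2*exp(3*x**2 - 6)/15 - 4*log(x - 5) - 5*log(x - 1) - 2*log(x + 5) + ∫(x**5/5) dx.
Step 9. Evaluate the standard form: now x**6/30 - 2*exp(3*x**2 - 6)/15 - 4*log(x - 5) - 5*log(x - 1) - 2*log(x + 5).
Answer: x**6/30 - 2*exp(3*x**2 - 6)/15 - 4*log(x - 5) - 5*log(x - 1) - 2*log(x + 5).


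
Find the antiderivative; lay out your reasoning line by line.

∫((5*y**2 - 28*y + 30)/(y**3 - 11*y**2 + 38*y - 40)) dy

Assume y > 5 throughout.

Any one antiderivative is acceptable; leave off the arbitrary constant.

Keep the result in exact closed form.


Step 1. Decompose ∫((5*y**2 - 28*y + 30)/(y**3 - 11*y**2 + 38*y - 40)) dy by partial fractions, (5*y**2 - 28*y + 30)/(y**3 - 11*y**2 + 38*y - 40) = -1/(y - 2) + 1/(y - 4) + 5/(y - 5): now ∫(5/(y - 5)) dy + ∫(1/(y - 4)) dy + ∫(-1/(y - 2)) dy.
Step 2. Evaluate the standard form [assuming y > 2]: now -log(y - 2) + ∫(5/(y - 5)) dy + ∫(1/(y - 4)) dy.
Step 3. Evaluate the standard form [assuming y > 4]: now log(y - 4) - log(y - 2) + ∫(5/(y - 5)) dy.
Step 4. Evaluate the standard form [assuming y > 5]: now 5*log(y - 5) + log(y - 4) - log(y - 2).
Answer: 5*log(y - 5) + log(y - 4) - log(y - 2).


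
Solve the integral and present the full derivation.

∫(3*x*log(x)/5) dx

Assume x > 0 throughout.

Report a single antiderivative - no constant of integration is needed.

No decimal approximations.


Step 1. Integrate ∫(3*x*log(x)/5) dx by parts with u = log(x), dv = (3*x/5) dx, so v = 3*x**2/10 [assuming x > 0]: now 3*x**2*log(x)/10 + ∫(-3*x/10) dx.
Step 2. Evaluate the standard form: now 3*x**2*log(x)/10 - 3*x**2/20.
Answer: 3*x**2*log(x)/10 - 3*x**2/20.


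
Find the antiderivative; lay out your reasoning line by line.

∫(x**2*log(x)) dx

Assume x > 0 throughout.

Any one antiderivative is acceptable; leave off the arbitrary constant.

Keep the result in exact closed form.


Step 1. Integrate ∫(x**2*log(x)) dx by parts with u = log(x), dv = (x**2) dx, so v = x**3/3 [assuming x > 0]: now x**3*log(x)/3 + ∫(-x**2/3) dx.
Step 2. Evaluate the standard form: now x**3*log(x)/3 - x**3/9.
Answer: x**3*log(x)/3 - x**3/9.


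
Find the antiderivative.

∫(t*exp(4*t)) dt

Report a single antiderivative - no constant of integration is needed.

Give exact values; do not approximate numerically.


Answer: t*exp(4*t)/4 - exp(4*t)/16.


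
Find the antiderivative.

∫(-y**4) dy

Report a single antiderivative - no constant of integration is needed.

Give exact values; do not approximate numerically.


Answer: -y**5/5.


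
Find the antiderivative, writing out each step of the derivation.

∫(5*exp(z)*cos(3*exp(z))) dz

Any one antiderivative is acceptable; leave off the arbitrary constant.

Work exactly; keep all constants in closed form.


Step 1. Substitute u = exp(z), turning ∫(5*exp(z)*cos(3*exp(z))) dz into ∫(5*cos(3*u)) du: now ∫(5*cos(3*u)) du.
Step 2. Evaluate the standard form: now 5*sin(3*u)/3.
Step 3. Substitute back u = exp(z): now 5*sin(3*exp(z))/3.
Answer: 5*sin(3*exp(z))/3.


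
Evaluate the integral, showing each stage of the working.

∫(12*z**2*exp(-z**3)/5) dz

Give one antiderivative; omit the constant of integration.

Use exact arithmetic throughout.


Step 1. Substitute u = z**3, turning ∫(12*z**2*exp(-z**3)/5) dz into ∫(4*exp(-u)/5) du: now ∫(4*exp(-u)/5) du.
Step 2. Evaluate the standard form: now -4*exp(-u)/5.
Step 3. Substitute back u = z**3: now -4*exp(-z**3)/5.
Answer: -4*exp(-z**3)/5.


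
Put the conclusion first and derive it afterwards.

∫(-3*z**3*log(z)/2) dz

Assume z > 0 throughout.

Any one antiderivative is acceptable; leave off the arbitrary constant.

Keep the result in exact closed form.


The answer is -3*z**4*log(z)/8 + 3*z**4/32.
Step 1. Integrate ∫(-3*z**3*log(z)/2) dz by parts with u = log(z), dv = (-3*z**3/2) dz, so v = -3*z**4/8 [assuming z > 0]: now -3*z**4*log(z)/8 + ∫(3*z**3/8) dz.
Step 2. Evaluate the standard form: now -3*z**4*log(z)/8 + 3*z**4/32.
Answer: -3*z**4*log(z)/8 + 3*z**4/32.


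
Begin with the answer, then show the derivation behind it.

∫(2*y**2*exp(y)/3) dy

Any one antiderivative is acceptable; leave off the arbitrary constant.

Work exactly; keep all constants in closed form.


The answer is 2*y**2*exp(y)/3 - 4*y*exp(y)/3 + 4*exp(y)/3.
Step 1. Integrate ∫(2*y**2*exp(y)/3) dy by parts with u = y**2, dv = (2*exp(y)/3) dy, so v = 2*exp(y)/3: now 2*y**2*exp(y)/3 + ∫(-4*y*exp(y)/3) dy.
Step 2. Integrate ∫(-4*y*exp(y)/3) dy by parts with u = y, dv = (-4*exp(y)/3) dy, so v = -4*exp(y)/3: now 2*y**2*exp(y)/3 - 4*y*exp(y)/3 + ∫(4*exp(y)/3) dy.
Step 3. Evaluate the standard form: now 2*y**2*exp(y)/3 - 4*y*exp(y)/3 + 4*exp(y)/3.
Answer: 2*y**2*exp(y)/3 - 4*y*exp(y)/3 + 4*exp(y)/3.


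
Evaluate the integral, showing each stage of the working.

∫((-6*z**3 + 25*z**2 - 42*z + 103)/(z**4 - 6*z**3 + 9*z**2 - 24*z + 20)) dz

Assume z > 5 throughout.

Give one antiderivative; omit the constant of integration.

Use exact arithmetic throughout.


Step 1. Decompose ∫((-6*z**3 + 25*z**2 - 42*z + 103)/(z**4 - 6*z**3 + 9*z**2 - 24*z + 20)) dz by partial fractions, (-6*z**3 + 25*z**2 - 42*z + 103)/(z**4 - 6*z**3 + 9*z**2 - 24*z + 20) = 3/(z**2 + 4) - 4/(z - 1) - 2/(z - 5): now ∫(-2/(z - 5)) dz + ∫(-4/(z - 1)) dz + ∫(3/(z**2 + 4)) dz.
Step 2. Evaluate the standard form [assuming z > 5]: now -2*log(z - 5) + ∫(-4/(z - 1)) dz + ∫(3/(z**2 + 4)) dz.
Step 3. Evaluate the standard form [assuming z > 1]: now -2*log(z - 5) - 4*log(z - 1) + ∫(3/(z**2 + 4)) dz.
Step 4. Evaluate the standard form: now -2*log(z - 5) - 4*log(z - 1) + 3*atan(z/2)/2.
Answer: -2*log(z - 5) - 4*log(z - 1) + 3*atan(z/2)/2.


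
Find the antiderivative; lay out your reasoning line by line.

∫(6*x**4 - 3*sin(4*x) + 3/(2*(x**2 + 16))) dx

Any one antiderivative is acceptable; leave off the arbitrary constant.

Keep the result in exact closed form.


Step 1. Rewrite: now ∫(6*x**4) dx + ∫(3/(2*(x**2 + 16))) dx + ∫(-3*sin(4*x)) dx.
Step 2. Evaluate the standard form: now 3*cos(4*x)/4 + ∫(6*x**4) dx + ∫(3/(2*(x**2 + 16))) dx.
Step 3. Evaluate the standard form: now 6*x**5/5 + 3*cos(4*x)/4 + ∫(3/(2*(x**2 + 16))) dx.
Step 4. Evaluate the standard form: now 6*x**5/5 + 3*cos(4*x)/4 + 3*atan(x/4)/8.
Answer: 6*x**5/5 + 3*cos(4*x)/4 + 3*atan(x/4)/8.


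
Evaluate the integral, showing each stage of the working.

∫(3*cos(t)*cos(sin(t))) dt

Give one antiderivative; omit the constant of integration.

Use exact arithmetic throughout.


Step 1. Substitute u = sin(t), turning ∫(3*cos(t)*cos(sin(t))) dt into ∫(3*cos(u)) du: now ∫(3*cos(u)) du.
Step 2. Evaluate the standard form: now 3*sin(u).
Step 3. Substitute back u = sin(t): now 3*sin(sin(t)).
Answer: 3*sin(sin(t)).


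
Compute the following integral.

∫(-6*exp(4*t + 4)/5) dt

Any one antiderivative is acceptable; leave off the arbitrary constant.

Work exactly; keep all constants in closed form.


Answer: -3*exp(4*t + 4)/10.


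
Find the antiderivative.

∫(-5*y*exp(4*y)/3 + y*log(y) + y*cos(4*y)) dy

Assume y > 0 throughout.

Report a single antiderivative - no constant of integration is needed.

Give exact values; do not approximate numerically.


Answer: y**2*log(y)/2 - y**2/4 - 5*y*exp(4*y)/12 + y*sin(4*y)/4 + 5*exp(4*y)/48 + cos(4*y)/16.


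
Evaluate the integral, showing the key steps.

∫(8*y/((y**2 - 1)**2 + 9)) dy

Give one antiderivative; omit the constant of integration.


Step 1. Substitute u = y**2 - 1, turning ∫(8*y/((y**2 - 1)**2 + 9)) dy into ∫(4/(u**2 + 9)) du: now ∫(4/(u**2 + 9)) du.
Step 2. Evaluate the standard form: now 4*atan(u/3)/3.
Step 3. Substitute back u = y**2 - 1: now 4*atan(y**2/3 - 1/3)/3.
Answer: 4*atan(y**2/3 - 1/3)/3.


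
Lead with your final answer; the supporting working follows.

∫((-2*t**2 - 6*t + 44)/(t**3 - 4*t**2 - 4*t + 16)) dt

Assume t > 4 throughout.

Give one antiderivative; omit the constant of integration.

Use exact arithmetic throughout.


The answer is -log(t - 4) - 3*log(t - 2) + 2*log(t + 2).
Step 1. Decompose ∫((-2*t**2 - 6*t + 44)/(t**3 - 4*t**2 - 4*t + 16)) dt by partial fractions, (-2*t**2 - 6*t + 44)/(t**3 - 4*t**2 - 4*t + 16) = 2/(t + 2) - 3/(t - 2) - 1/(t - 4): now ∫(-1/(t - 4)) dt + ∫(-3/(t - 2)) dt + ∫(2/(t + 2)) dt.
Step 2. Evaluate the standard form [assuming t > -2]: now 2*log(t + 2) + ∫(-1/(t - 4)) dt + ∫(-3/(t - 2)) dt.
Step 3. Evaluate the standard form [assuming t > 4]: now -log(t - 4) + 2*log(t + 2) + ∫(-3/(t - 2)) dt.
Step 4. Evaluate the standard form [assuming t > 2]: now -log(t - 4) - 3*log(t - 2) + 2*log(t + 2).
Answer: -log(t - 4) - 3*log(t - 2) + 2*log(t + 2).


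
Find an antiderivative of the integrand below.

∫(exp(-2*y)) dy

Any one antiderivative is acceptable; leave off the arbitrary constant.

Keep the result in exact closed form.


Answer: -exp(-2*y)/2.


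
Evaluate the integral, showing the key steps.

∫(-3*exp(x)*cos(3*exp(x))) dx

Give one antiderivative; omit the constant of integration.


Step 1. Substitute u = exp(x), turning ∫(-3*exp(x)*cos(3*exp(x))) dx into ∫(-3*cos(3*u)) du: now ∫(-3*cos(3*u)) du.
Step 2. Evaluate the standard form: now -sin(3*u).
Step 3. Substitute back u = exp(x): now -sin(3*exp(x)).
Answer: -sin(3*exp(x)).


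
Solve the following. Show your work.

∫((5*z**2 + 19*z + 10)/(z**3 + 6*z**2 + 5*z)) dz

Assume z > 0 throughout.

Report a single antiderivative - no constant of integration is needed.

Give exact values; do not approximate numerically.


Step 1. Decompose ∫((5*z**2 + 19*z + 10)/(z**3 + 6*z**2 + 5*z)) dz by partial fractions, (5*z**2 + 19*z + 10)/(z**3 + 6*z**2 + 5*z) = 2/(z + 5) + 1/(z + 1) + 2/z: now ∫(2/z) dz + ∫(1/(z + 1)) dz + ∫(2/(z + 5)) dz.
Step 2. Evaluate the standard form [assuming z > -5]: now 2*log(z + 5) + ∫(2/z) dz + ∫(1/(z + 1)) dz.
Step 3. Evaluate the standard form [assuming z > 0]: now 2*log(z) + 2*log(z + 5) + ∫(1/(z + 1)) dz.
Step 4. Evaluate the standard form [assuming z > -1]: now 2*log(z) + log(z + 1) + 2*log(z + 5).
Answer: 2*log(z) + log(z + 1) + 2*log(z + 5).


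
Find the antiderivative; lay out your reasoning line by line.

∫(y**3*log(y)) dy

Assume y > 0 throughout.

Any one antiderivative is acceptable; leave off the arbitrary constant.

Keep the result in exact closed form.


Step 1. Integrate ∫(y**3*log(y)) dy by parts with u = log(y), dv = (y**3) dy, so v = y**4/4 [assuming y > 0]: now y**4*log(y)/4 + ∫(-y**3/4) dy.
Step 2. Evaluate the standard form: now y**4*log(y)/4 - y**4/16.
Answer: y**4*log(y)/4 - y**4/16.


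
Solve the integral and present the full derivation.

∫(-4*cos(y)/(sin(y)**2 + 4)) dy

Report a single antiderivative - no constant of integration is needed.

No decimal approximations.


Step 1. Substitute u = sin(y), turning ∫(-4*cos(y)/(sin(y)**2 + 4)) dy into ∫(-4/(u**2 + 4)) du: now ∫(-4/(u**2 + 4)) du.
Step 2. Evaluate the standard form: now -2*atan(u/2).
Step 3. Substitute back u = sin(y): now -2*atan(sin(y)/2).
Answer: -2*atan(sin(y)/2).


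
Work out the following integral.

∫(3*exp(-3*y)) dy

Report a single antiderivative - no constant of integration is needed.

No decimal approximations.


Answer: -exp(-3*y).


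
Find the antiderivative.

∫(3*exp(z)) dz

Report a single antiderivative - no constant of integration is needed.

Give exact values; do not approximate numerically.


Answer: 3*exp(z).


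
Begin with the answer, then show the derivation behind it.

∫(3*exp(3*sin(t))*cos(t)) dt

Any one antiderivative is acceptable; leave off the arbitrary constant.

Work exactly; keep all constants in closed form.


The answer is exp(3*sin(t)).
Step 1. Substitute u = sin(t), turning ∫(3*exp(3*sin(t))*cos(t)) dt into ∫(3*exp(3*u)) du: now ∫(3*exp(3*u)) du.
Step 2. Evaluate the standard form: now exp(3*u).
Step 3. Substitute back u = sin(t): now exp(3*sin(t)).
Answer: exp(3*sin(t)).


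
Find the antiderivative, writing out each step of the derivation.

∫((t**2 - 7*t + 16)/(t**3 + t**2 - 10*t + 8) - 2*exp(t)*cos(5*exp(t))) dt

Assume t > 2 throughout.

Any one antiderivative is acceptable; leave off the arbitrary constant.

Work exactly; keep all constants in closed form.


Step 1. Rewrite: now ∫((t**2 - 7*t + 16)/(t**3 + t**2 - 10*t + 8)) dt + ∫(-2*exp(t)*cos(5*exp(t))) dt.
Step 2. Decompose ∫((t**2 - 7*t + 16)/(t**3 + t**2 - 10*t + 8)) dt by partial fractions, (t**2 - 7*t + 16)/(t**3 + t**2 - 10*t + 8) = 2/(t + 4) - 2/(t - 1) + 1/(t - 2): now ∫(-2*exp(t)*cos(5*exp(t))) dt + ∫(1/(t - 2)) dt + ∫(-2/(t - 1)) dt + ∫(2/(t + 4)) dt.
Step 3. Evaluate the standard form [assuming t > 2]: now log(t - 2) + ∫(-2*exp(t)*cos(5*exp(t))) dt + ∫(-2/(t - 1)) dt + ∫(2/(t + 4)) dt.
Step 4. Evaluate the standard form [assuming t > -4]: now log(t - 2) + 2*log(t + 4) + ∫(-2*exp(t)*cos(5*exp(t))) dt + ∫(-2/(t - 1)) dt.
Step 5. Evaluate the standard form [assuming t > 1]: now log(t - 2) - 2*log(t - 1) + 2*log(t + 4) + ∫(-2*exp(t)*cos(5*exp(t))) dt.
Step 6. Substitute u = exp(t), turning ∫(-2*exp(t)*cos(5*exp(t))) dt into ∫(-2*cos(5*u)) du: now log(t - 2) - 2*log(t - 1) + 2*log(t + 4) + ∫(-2*cos(5*u)) du.
Step 7. Evaluate the standard form: now log(t - 2) - 2*log(t - 1) + 2*log(t + 4) - 2*sin(5*u)/5.
Step 8. Substitute back u = exp(t): now log(t - 2) - 2*log(t - 1) + 2*log(t + 4) - 2*sin(5*exp(t))/5.
Answer: log(t - 2) - 2*log(t - 1) + 2*log(t + 4) - 2*sin(5*exp(t))/5.


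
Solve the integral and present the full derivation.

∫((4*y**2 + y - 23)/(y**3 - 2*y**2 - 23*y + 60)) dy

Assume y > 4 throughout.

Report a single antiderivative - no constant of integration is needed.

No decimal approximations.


Step 1. Decompose ∫((4*y**2 + y - 23)/(y**3 - 2*y**2 - 23*y + 60)) dy by partial fractions, (4*y**2 + y - 23)/(y**3 - 2*y**2 - 23*y + 60) = 1/(y + 5) - 2/(y - 3) + 5/(y - 4): now ∫(5/(y - 4)) dy + ∫(-2/(y - 3)) dy + ∫(1/(y + 5)) dy.
Step 2. Evaluate the standard form [assuming y > -5]: now log(y + 5) + ∫(5/(y - 4)) dy + ∫(-2/(y - 3)) dy.
Step 3. Evaluate the standard form [assuming y > 3]: now -2*log(y - 3) + log(y + 5) + ∫(5/(y - 4)) dy.
Step 4. Evaluate the standard form [assuming y > 4]: now 5*log(y - 4) - 2*log(y - 3) + log(y + 5).
Answer: 5*log(y - 4) - 2*log(y - 3) + log(y + 5).


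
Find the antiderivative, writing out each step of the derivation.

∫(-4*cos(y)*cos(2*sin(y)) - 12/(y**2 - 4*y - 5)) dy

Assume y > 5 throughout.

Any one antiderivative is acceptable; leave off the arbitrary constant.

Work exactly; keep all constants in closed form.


Step 1. Rewrite: now ∫(-4*cos(y)*cos(2*sin(y))) dy + ∫(-12/(y**2 - 4*y - 5)) dy.
Step 2. Substitute u = sin(y), turning ∫(-4*cos(y)*cos(2*sin(y))) dy into ∫(-4*cos(2*u)) du: now ∫(-12/(y**2 - 4*y - 5)) dy + ∫(-4*cos(2*u)) du.
Step 3. Evaluate the standard form: now -2*sin(2*u) + ∫(-12/(y**2 - 4*y - 5)) dy.
Step 4. Substitute back u = sin(y): now -2*sin(2*sin(y)) + ∫(-12/(y**2 - 4*y - 5)) dy.
Step 5. Decompose ∫(-12/(y**2 - 4*y - 5)) dy by partial fractions, -12/(y**2 - 4*y - 5) = 2/(y + 1) - 2/(y - 5): now -2*sin(2*sin(y)) + ∫(-2/(y - 5)) dy + ∫(2/(y + 1)) dy.
Step 6. Evaluate the standard form [assuming y > -1]: now 2*log(y + 1) - 2*sin(2*sin(y)) + ∫(-2/(y - 5)) dy.
Step 7. Evaluate the standard form [assuming y > 5]: now -2*log(y - 5) + 2*log(y + 1) - 2*sin(2*sin(y)).
Answer: -2*log(y - 5) + 2*log(y + 1) - 2*sin(2*sin(y)).


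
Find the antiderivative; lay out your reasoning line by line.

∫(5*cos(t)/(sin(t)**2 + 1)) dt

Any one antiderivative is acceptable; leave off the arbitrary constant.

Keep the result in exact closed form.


Step 1. Substitute u = sin(t), turning ∫(5*cos(t)/(sin(t)**2 + 1)) dt into ∫(5/(u**2 + 1)) du: now ∫(5/(u**2 + 1)) du.
Step 2. Evaluate the standard form: now 5*atan(u).
Step 3. Substitute back u = sin(t): now 5*atan(sin(t)).
Answer: 5*atan(sin(t)).


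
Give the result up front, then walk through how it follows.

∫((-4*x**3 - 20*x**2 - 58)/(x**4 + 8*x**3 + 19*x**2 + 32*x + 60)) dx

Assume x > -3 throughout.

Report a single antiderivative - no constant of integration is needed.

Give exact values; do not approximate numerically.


The answer is -5*log(x + 3) + log(x + 5) + atan(x/2).
Step 1. Decompose ∫((-4*x**3 - 20*x**2 - 58)/(x**4 + 8*x**3 + 19*x**2 + 32*x + 60)) dx by partial fractions, (-4*x**3 - 20*x**2 - 58)/(x**4 + 8*x**3 + 19*x**2 + 32*x + 60) = 2/(x**2 + 4) + 1/(x + 5) - 5/(x + 3): now ∫(-5/(x + 3)) dx + ∫(1/(x + 5)) dx + ∫(2/(x**2 + 4)) dx.
Step 2. Evaluate the standard form [assuming x > -3]: now -5*log(x + 3) + ∫(1/(x + 5)) dx + ∫(2/(x**2 + 4)) dx.
Step 3. Evaluate the standard form [assuming x > -5]: now -5*log(x + 3) + log(x + 5) + ∫(2/(x**2 + 4)) dx.
Step 4. Evaluate the standard form: now -5*log(x + 3) + log(x + 5) + atan(x/2).
Answer: -5*log(x + 3) + log(x + 5) + atan(x/2).


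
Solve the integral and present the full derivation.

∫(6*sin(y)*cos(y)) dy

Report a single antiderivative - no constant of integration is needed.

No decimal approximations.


Step 1. Substitute u = sin(y), turning ∫(6*sin(y)*cos(y)) dy into ∫(6*u) du: now ∫(6*u) du.
Step 2. Evaluate the standard form: now 3*u**2.
Step 3. Substitute back u = sin(y): now 3*sin(y)**2.
Answer: 3*sin(y)**2.


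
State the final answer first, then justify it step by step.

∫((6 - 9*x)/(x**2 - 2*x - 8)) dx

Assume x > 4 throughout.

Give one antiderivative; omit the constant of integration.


The answer is -5*log(x - 4) - 4*log(x + 2).
Step 1. Decompose ∫((6 - 9*x)/(x**2 - 2*x - 8)) dx by partial fractions, (6 - 9*x)/(x**2 - 2*x - 8) = -4/(x + 2) - 5/(x - 4): now ∫(-5/(x - 4)) dx + ∫(-4/(x + 2)) dx.
Step 2. Evaluate the standard form [assuming x > 4]: now -5*log(x - 4) + ∫(-4/(x + 2)) dx.
Step 3. Evaluate the standard form [assuming x > -2]: now -5*log(x - 4) - 4*log(x + 2).
Answer: -5*log(x - 4) - 4*log(x + 2).


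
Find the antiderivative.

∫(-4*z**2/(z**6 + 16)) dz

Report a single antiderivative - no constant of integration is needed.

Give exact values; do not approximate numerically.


Answer: -atan(z**3/4)/3.


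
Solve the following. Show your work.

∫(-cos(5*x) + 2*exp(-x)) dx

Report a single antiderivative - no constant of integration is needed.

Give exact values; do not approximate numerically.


Step 1. Rewrite: now ∫(2*exp(-x)) dx + ∫(-cos(5*x)) dx.
Step 2. Evaluate the standard form: now -sin(5*x)/5 + ∫(2*exp(-x)) dx.
Step 3. Evaluate the standard form: now -sin(5*x)/5 - 2*exp(-x).
Answer: -sin(5*x)/5 - 2*exp(-x).


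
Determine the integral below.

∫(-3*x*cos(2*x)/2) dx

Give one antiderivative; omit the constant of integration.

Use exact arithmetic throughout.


Answer: -3*x*sin(2*x)/4 - 3*cos(2*x)/8.


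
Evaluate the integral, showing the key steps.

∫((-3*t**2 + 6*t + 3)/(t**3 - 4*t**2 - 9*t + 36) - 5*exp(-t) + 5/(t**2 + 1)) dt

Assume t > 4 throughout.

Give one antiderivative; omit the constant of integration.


Step 1. Rewrite: now ∫((-3*t**2 + 6*t + 3)/(t**3 - 4*t**2 - 9*t + 36)) dt + ∫(5/(t**2 + 1)) dt + ∫(-5*exp(-t)) dt.
Step 2. Evaluate the standard form: now ∫((-3*t**2 + 6*t + 3)/(t**3 - 4*t**2 - 9*t + 36)) dt + ∫(5/(t**2 + 1)) dt + 5*exp(-t).
Step 3. Decompose ∫((-3*t**2 + 6*t + 3)/(t**3 - 4*t**2 - 9*t + 36)) dt by partial fractions, (-3*t**2 + 6*t + 3)/(t**3 - 4*t**2 - 9*t + 36) = -1/(t + 3) + 1/(t - 3) - 3/(t - 4): now ∫(-3/(t - 4)) dt + ∫(1/(t - 3)) dt + ∫(-1/(t + 3)) dt + ∫(5/(t**2 + 1)) dt + 5*exp(-t).
Step 4. Evaluate the standard form [assuming t > 4]: now -3*log(t - 4) + ∫(1/(t - 3)) dt + ∫(-1/(t + 3)) dt + ∫(5/(t**2 + 1)) dt + 5*exp(-t).
Step 5. Evaluate the standard form [assuming t > -3]: now -3*log(t - 4) - log(t + 3) + ∫(1/(t - 3)) dt + ∫(5/(t**2 + 1)) dt + 5*exp(-t).
Step 6. Evaluate the standard form [assuming t > 3]: now -3*log(t - 4) + log(t - 3) - log(t + 3) + ∫(5/(t**2 + 1)) dt + 5*exp(-t).
Step 7. Evaluate the standard form: now -3*log(t - 4) + log(t - 3) - log(t + 3) + 5*atan(t) + 5*exp(-t).
Answer: -3*log(t - 4) + log(t - 3) - log(t + 3) + 5*atan(t) + 5*exp(-t).
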